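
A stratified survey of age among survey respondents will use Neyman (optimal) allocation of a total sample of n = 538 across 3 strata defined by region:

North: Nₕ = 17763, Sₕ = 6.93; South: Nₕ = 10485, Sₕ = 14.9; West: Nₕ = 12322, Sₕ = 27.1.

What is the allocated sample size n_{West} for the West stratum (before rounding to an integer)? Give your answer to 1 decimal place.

293.0

Neyman allocation: nₕ = n·NₕSₕ / Σⱼ NⱼSⱼ.
Σ NⱼSⱼ = 17763·6.93 + 10485·14.9 + 12322·27.1 = 613250.29.
n_{West} = 538·12322·27.1 / 613250.29 = 293.0.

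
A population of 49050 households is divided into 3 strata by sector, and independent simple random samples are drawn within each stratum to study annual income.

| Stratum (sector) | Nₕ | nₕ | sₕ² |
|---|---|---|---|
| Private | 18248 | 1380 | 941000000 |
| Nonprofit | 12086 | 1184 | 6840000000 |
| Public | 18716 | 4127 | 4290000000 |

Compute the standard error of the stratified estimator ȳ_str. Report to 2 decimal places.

722.22

Var(ȳ_str) = Σₕ Wₕ²(1 − fₕ)sₕ²/nₕ with Wₕ = Nₕ/N, N = 49050.
Private: Wₕ = 0.37202854; term = 0.37202854²·(1 − 0.07562473)·941000000/1380 = 87239.141.
Nonprofit: Wₕ = 0.24640163; term = 0.24640163²·(1 − 0.09796459)·6840000000/1184 = 316384.46.
Public: Wₕ = 0.38156983; term = 0.38156983²·(1 − 0.22050652)·4290000000/4127 = 117973.2.
Sum = 521596.8.
SE = √(521596.8) = 722.22.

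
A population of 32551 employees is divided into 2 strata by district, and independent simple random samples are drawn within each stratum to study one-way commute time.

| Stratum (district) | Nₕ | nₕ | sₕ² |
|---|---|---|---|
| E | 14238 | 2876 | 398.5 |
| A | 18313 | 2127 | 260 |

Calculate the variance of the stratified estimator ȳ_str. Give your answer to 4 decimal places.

0.0554

Var(ȳ_str) = Σₕ Wₕ²(1 − fₕ)sₕ²/nₕ with Wₕ = Nₕ/N, N = 32551.
E: Wₕ = 0.43740592; term = 0.43740592²·(1 − 0.20199466)·398.5/2876 = 0.021155074.
A: Wₕ = 0.56259408; term = 0.56259408²·(1 − 0.11614700)·260/2127 = 0.034196072.
Sum = 0.055351146.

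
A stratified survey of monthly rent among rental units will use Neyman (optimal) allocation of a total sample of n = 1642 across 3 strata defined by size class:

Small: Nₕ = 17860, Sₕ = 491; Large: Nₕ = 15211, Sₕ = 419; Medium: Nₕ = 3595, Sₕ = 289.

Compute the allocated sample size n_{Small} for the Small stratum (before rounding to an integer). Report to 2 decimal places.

Neyman allocation: nₕ = n·NₕSₕ / Σⱼ NⱼSⱼ.
Σ NⱼSⱼ = 17860·491 + 15211·419 + 3595·289 = 1.6181624 × 10^7.
n_{Small} = 1642·17860·491 / (1.6181624 × 10^7) = 889.84.

889.84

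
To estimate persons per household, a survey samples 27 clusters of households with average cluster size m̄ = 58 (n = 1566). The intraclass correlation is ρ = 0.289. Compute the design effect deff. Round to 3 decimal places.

deff = 1 + (58 − 1)·0.289 = 1 + 16.473 = 17.473.

17.473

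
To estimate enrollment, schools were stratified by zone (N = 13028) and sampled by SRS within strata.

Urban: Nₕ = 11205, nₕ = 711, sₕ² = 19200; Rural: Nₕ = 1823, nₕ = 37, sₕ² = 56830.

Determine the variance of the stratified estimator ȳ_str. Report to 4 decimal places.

48.1719

Var(ȳ_str) = Σₕ Wₕ²(1 − fₕ)sₕ²/nₕ with Wₕ = Nₕ/N, N = 13028.
Urban: Wₕ = 0.86007062; term = 0.86007062²·(1 − 0.06345382)·19200/711 = 18.708073.
Rural: Wₕ = 0.13992938; term = 0.13992938²·(1 − 0.02029622)·56830/37 = 29.463786.
Sum = 48.171859.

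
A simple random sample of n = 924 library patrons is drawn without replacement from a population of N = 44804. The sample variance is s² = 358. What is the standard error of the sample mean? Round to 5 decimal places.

Under SRS without replacement, Var(ȳ) = (1 − f)·s²/n with f = n/N = 924/44804 = 0.02062316.
Var(ȳ) = (1 − 0.02062316)·358/924 = 0.97937684·0.38744589 = 0.37945553.
SE(ȳ) = √(0.37945553) = 0.61600.

0.61600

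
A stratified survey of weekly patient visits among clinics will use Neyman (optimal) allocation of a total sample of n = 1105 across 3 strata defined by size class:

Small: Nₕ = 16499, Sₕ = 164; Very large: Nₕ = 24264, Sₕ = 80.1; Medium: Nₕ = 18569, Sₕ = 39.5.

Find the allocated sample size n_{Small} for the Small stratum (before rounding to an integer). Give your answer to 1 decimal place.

555.5

Neyman allocation: nₕ = n·NₕSₕ / Σⱼ NⱼSⱼ.
Σ NⱼSⱼ = 16499·164 + 24264·80.1 + 18569·39.5 = 5.3828579 × 10^6.
n_{Small} = 1105·16499·164 / (5.3828579 × 10^6) = 555.5.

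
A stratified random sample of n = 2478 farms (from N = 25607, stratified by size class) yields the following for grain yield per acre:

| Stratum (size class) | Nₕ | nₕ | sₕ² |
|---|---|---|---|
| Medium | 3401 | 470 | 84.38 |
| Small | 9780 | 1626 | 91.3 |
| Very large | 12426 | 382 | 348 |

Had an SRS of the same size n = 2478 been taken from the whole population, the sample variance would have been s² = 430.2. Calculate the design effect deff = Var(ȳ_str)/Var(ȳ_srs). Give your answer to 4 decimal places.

1.3869

Var(ȳ_str) = Σ Wₕ²(1−fₕ)sₕ²/nₕ with Wₕ = Nₕ/25607:
  Medium: (3401/25607)²·(1−470/3401)·84.38/470 = 0.0027292713
  Small: (9780/25607)²·(1−1626/9780)·91.3/1626 = 0.0068287686
  Very large: (12426/25607)²·(1−382/12426)·348/382 = 0.20792206
  → Var(ȳ_str) = 0.2174801.
Var(ȳ_srs) = (1 − 2478/25607)·430.2/2478 = 0.15680765.
deff = 0.2174801 / 0.15680765 = 1.3869.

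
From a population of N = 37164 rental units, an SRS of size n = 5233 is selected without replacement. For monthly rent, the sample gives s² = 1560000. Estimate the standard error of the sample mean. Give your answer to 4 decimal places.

16.0041

Under SRS without replacement, Var(ȳ) = (1 − f)·s²/n with f = n/N = 5233/37164 = 0.14080831.
Var(ȳ) = (1 − 0.14080831)·1560000/5233 = 0.85919169·298.10816 = 256.13205.
SE(ȳ) = √(256.13205) = 16.0041.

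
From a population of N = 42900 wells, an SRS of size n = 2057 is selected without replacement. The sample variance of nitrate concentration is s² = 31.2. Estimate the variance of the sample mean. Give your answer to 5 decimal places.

Under SRS without replacement, Var(ȳ) = (1 − f)·s²/n with f = n/N = 2057/42900 = 0.04794872.
Var(ȳ) = (1 − 0.04794872)·31.2/2057 = 0.95205128·0.01516772 = 0.014440447.

0.01444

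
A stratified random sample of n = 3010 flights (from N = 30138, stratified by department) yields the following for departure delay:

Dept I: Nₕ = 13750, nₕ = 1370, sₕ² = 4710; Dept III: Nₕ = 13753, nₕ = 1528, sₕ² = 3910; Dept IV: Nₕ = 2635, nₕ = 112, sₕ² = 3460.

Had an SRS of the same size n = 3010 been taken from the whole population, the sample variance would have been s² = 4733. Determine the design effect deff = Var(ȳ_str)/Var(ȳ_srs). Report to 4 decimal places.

Var(ȳ_str) = Σ Wₕ²(1−fₕ)sₕ²/nₕ with Wₕ = Nₕ/30138:
  Dept I: (13750/30138)²·(1−1370/13750)·4710/1370 = 0.64430993
  Dept III: (13753/30138)²·(1−1528/13753)·3910/1528 = 0.47366452
  Dept IV: (2635/30138)²·(1−112/2635)·3460/112 = 0.22611381
  → Var(ȳ_str) = 1.3440883.
Var(ȳ_srs) = (1 − 3010/30138)·4733/3010 = 1.415381.
deff = 1.3440883 / 1.415381 = 0.9496.

0.9496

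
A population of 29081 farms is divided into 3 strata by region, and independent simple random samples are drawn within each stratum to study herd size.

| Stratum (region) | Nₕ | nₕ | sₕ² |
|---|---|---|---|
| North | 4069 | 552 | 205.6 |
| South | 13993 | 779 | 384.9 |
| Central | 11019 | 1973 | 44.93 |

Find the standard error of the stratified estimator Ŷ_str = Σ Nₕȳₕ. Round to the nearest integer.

Var(Ŷ_str) = Σₕ Nₕ²(1 − fₕ)sₕ²/nₕ.
North: 4069²·(1 − 552/4069)·205.6/552 = 5.3302072 × 10^6.
South: 13993²·(1 − 779/13993)·384.9/779 = 9.1359895 × 10^7.
Central: 11019²·(1 − 1973/11019)·44.93/1973 = 2.2699072 × 10^6.
Sum = 9.8960009 × 10^7.
SE = √(9.8960009 × 10^7) = 9948.

9948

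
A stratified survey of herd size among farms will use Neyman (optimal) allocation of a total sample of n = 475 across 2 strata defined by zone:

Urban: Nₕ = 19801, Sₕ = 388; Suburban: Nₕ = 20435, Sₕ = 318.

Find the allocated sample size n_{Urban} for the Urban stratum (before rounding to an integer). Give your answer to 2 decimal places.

257.34

Neyman allocation: nₕ = n·NₕSₕ / Σⱼ NⱼSⱼ.
Σ NⱼSⱼ = 19801·388 + 20435·318 = 1.4181118 × 10^7.
n_{Urban} = 475·19801·388 / (1.4181118 × 10^7) = 257.34.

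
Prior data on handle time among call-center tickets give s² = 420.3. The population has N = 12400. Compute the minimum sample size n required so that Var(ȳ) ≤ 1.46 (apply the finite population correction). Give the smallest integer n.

282

Without fpc, n₀ = s²/D = 420.3/1.46 = 287.8767.
With fpc, (1 − n/N)·s²/n ≤ D requires n ≥ n₀/(1 + n₀/N) = 287.8767/(1 + 287.8767/12400) = 281.3450.
Rounding up, n = 282.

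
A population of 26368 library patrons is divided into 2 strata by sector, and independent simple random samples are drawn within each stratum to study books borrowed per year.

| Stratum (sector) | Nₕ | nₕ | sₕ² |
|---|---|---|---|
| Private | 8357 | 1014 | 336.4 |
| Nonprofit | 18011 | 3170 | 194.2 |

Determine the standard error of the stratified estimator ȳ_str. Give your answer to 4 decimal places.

0.2299

Var(ȳ_str) = Σₕ Wₕ²(1 − fₕ)sₕ²/nₕ with Wₕ = Nₕ/N, N = 26368.
Private: Wₕ = 0.31693720; term = 0.31693720²·(1 − 0.12133541)·336.4/1014 = 0.029281113.
Nonprofit: Wₕ = 0.68306280; term = 0.68306280²·(1 − 0.17600355)·194.2/3170 = 0.023552476.
Sum = 0.052833589.
SE = √(0.052833589) = 0.2299.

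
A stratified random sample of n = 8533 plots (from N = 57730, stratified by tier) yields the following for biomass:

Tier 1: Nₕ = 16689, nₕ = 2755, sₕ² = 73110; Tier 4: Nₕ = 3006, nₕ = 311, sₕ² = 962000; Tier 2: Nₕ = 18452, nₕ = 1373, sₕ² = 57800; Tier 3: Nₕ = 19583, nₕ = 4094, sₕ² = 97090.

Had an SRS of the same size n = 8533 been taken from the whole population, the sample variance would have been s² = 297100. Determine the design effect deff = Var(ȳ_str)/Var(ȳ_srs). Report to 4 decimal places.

0.5227

Var(ȳ_str) = Σ Wₕ²(1−fₕ)sₕ²/nₕ with Wₕ = Nₕ/57730:
  Tier 1: (16689/57730)²·(1−2755/16689)·73110/2755 = 1.851647
  Tier 4: (3006/57730)²·(1−311/3006)·962000/311 = 7.5189867
  Tier 2: (18452/57730)²·(1−1373/18452)·57800/1373 = 3.9807057
  Tier 3: (19583/57730)²·(1−4094/19583)·97090/4094 = 2.1583713
  → Var(ȳ_str) = 15.509711.
Var(ȳ_srs) = (1 − 8533/57730)·297100/8533 = 29.671395.
deff = 15.509711 / 29.671395 = 0.5227.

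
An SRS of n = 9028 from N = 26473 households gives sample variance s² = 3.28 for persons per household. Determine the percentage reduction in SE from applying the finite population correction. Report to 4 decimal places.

18.8228

f = n/N = 9028/26473 = 0.34102671.
SE_no-fpc = √(s²/n) = 0.019060801; SE_fpc = √((1−f)s²/n) = 0.015473019.
Ratio = √(1−f) = 0.81177170. Reduction = 100·(1 − 0.81177170) = 18.8228%.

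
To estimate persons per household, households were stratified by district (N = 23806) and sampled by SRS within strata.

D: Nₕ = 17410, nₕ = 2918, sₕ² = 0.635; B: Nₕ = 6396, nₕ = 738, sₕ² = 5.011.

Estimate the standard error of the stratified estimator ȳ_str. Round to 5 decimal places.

0.02303

Var(ȳ_str) = Σₕ Wₕ²(1 − fₕ)sₕ²/nₕ with Wₕ = Nₕ/N, N = 23806.
D: Wₕ = 0.73132824; term = 0.73132824²·(1 − 0.16760482)·0.635/2918 = 9.6881906 × 10^-5.
B: Wₕ = 0.26867176; term = 0.26867176²·(1 − 0.11538462)·5.011/738 = 4.3357734 × 10^-4.
Sum = 5.3045925 × 10^-4.
SE = √(5.3045925 × 10^-4) = 0.02303.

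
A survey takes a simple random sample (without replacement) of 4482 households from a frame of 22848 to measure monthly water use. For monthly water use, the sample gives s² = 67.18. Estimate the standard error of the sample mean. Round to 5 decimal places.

Under SRS without replacement, Var(ȳ) = (1 − f)·s²/n with f = n/N = 4482/22848 = 0.19616597.
Var(ȳ) = (1 − 0.19616597)·67.18/4482 = 0.80383403·0.014988844 = 0.012048543.
SE(ȳ) = √(0.012048543) = 0.10977.

0.10977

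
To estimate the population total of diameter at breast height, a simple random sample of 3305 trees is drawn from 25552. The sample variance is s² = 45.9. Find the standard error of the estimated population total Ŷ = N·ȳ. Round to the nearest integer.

2810

Var(Ŷ) = N²·Var(ȳ) = N²·(1 − n/N)·s²/n.
f = 3305/25552 = 0.12934408; Var(ȳ) = 0.87065592·45.9/3305 = 0.012091712.
Var(Ŷ) = 25552² · 0.012091712 = 7.8947356 × 10^6.
SE(Ŷ) = √(7.8947356 × 10^6) = 2810.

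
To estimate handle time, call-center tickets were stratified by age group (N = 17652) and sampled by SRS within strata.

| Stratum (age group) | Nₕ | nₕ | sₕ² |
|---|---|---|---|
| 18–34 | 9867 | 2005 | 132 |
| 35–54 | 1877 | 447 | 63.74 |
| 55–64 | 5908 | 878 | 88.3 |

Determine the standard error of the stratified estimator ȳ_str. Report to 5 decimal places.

Var(ȳ_str) = Σₕ Wₕ²(1 − fₕ)sₕ²/nₕ with Wₕ = Nₕ/N, N = 17652.
18–34: Wₕ = 0.55897349; term = 0.55897349²·(1 − 0.20320259)·132/2005 = 0.016390413.
35–54: Wₕ = 0.10633356; term = 0.10633356²·(1 − 0.23814598)·63.74/447 = 0.0012283355.
55–64: Wₕ = 0.33469295; term = 0.33469295²·(1 − 0.14861205)·88.3/878 = 0.0095915064.
Sum = 0.027210255.
SE = √(0.027210255) = 0.16496.

0.16496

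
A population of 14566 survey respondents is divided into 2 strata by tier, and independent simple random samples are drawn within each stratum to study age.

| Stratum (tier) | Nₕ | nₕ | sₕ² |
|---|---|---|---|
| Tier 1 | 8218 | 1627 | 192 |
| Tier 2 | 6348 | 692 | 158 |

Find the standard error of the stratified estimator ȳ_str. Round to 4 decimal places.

Var(ȳ_str) = Σₕ Wₕ²(1 − fₕ)sₕ²/nₕ with Wₕ = Nₕ/N, N = 14566.
Tier 1: Wₕ = 0.56419058; term = 0.56419058²·(1 − 0.19798004)·192/1627 = 0.030126627.
Tier 2: Wₕ = 0.43580942; term = 0.43580942²·(1 − 0.10901071)·158/692 = 0.038638183.
Sum = 0.06876481.
SE = √(0.06876481) = 0.2622.

0.2622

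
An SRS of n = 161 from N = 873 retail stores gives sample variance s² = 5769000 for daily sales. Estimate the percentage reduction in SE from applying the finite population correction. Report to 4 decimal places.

9.6906

f = n/N = 161/873 = 0.18442153.
SE_no-fpc = √(s²/n) = 189.29421; SE_fpc = √((1−f)s²/n) = 170.95043.
Ratio = √(1−f) = 0.90309383. Reduction = 100·(1 − 0.90309383) = 9.6906%.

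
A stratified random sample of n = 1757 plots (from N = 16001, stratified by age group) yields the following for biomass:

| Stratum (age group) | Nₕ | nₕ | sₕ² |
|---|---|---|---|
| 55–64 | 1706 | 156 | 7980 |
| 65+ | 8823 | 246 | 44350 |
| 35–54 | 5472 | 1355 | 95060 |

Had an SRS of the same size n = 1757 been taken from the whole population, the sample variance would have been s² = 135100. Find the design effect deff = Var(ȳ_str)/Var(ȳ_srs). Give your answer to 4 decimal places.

0.8764

Var(ȳ_str) = Σ Wₕ²(1−fₕ)sₕ²/nₕ with Wₕ = Nₕ/16001:
  55–64: (1706/16001)²·(1−156/1706)·7980/156 = 0.52831722
  65+: (8823/16001)²·(1−246/8823)·44350/246 = 53.286348
  35–54: (5472/16001)²·(1−1355/5472)·95060/1355 = 6.1729281
  → Var(ȳ_str) = 59.987593.
Var(ȳ_srs) = (1 − 1757/16001)·135100/1757 = 68.449208.
deff = 59.987593 / 68.449208 = 0.8764.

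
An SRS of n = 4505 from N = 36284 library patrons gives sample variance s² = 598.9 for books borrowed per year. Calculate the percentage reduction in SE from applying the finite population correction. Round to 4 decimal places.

6.4136

f = n/N = 4505/36284 = 0.12415941.
SE_no-fpc = √(s²/n) = 0.36461099; SE_fpc = √((1−f)s²/n) = 0.34122614.
Ratio = √(1−f) = 0.93586355. Reduction = 100·(1 − 0.93586355) = 6.4136%.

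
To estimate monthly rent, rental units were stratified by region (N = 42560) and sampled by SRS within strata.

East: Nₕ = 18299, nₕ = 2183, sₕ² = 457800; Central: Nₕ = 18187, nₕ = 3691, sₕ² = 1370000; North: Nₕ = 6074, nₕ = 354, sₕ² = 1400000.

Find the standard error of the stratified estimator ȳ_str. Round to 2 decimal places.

12.81

Var(ȳ_str) = Σₕ Wₕ²(1 − fₕ)sₕ²/nₕ with Wₕ = Nₕ/N, N = 42560.
East: Wₕ = 0.42995771; term = 0.42995771²·(1 − 0.11929614)·457800/2183 = 34.143138.
Central: Wₕ = 0.42732613; term = 0.42732613²·(1 − 0.20294716)·1370000/3691 = 54.023477.
North: Wₕ = 0.14271617; term = 0.14271617²·(1 − 0.05828120)·1400000/354 = 75.856422.
Sum = 164.02304.
SE = √(164.02304) = 12.81.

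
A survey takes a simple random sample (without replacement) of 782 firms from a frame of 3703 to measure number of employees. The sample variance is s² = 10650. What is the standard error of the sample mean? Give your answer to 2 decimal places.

3.28

Under SRS without replacement, Var(ȳ) = (1 − f)·s²/n with f = n/N = 782/3703 = 0.21118012.
Var(ȳ) = (1 − 0.21118012)·10650/782 = 0.78881988·13.618926 = 10.742879.
SE(ȳ) = √(10.742879) = 3.28.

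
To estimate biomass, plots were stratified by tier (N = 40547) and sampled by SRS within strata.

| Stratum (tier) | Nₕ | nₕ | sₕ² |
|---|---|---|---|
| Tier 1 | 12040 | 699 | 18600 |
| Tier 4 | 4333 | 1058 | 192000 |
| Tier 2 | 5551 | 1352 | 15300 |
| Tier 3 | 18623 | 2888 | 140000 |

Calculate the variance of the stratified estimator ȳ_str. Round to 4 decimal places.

12.5772

Var(ȳ_str) = Σₕ Wₕ²(1 − fₕ)sₕ²/nₕ with Wₕ = Nₕ/N, N = 40547.
Tier 1: Wₕ = 0.29693935; term = 0.29693935²·(1 − 0.05805648)·18600/699 = 2.2100197.
Tier 4: Wₕ = 0.10686364; term = 0.10686364²·(1 − 0.24417263)·192000/1058 = 1.5663835.
Tier 2: Wₕ = 0.13690285; term = 0.13690285²·(1 − 0.24355972)·15300/1352 = 0.16044064.
Tier 3: Wₕ = 0.45929415; term = 0.45929415²·(1 − 0.15507706)·140000/2888 = 8.6403191.
Sum = 12.577163.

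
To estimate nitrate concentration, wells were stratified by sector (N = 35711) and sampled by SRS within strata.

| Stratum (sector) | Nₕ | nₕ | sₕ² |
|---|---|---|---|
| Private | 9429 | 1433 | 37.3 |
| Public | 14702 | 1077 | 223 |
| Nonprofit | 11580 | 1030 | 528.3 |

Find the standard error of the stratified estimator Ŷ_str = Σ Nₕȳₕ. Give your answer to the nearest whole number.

Var(Ŷ_str) = Σₕ Nₕ²(1 − fₕ)sₕ²/nₕ.
Private: 9429²·(1 − 1433/9429)·37.3/1433 = 1.9624611 × 10^6.
Public: 14702²·(1 − 1077/14702)·223/1077 = 4.1476499 × 10^7.
Nonprofit: 11580²·(1 − 1030/11580)·528.3/1030 = 6.2662022 × 10^7.
Sum = 1.0610098 × 10^8.
SE = √(1.0610098 × 10^8) = 10301.

10301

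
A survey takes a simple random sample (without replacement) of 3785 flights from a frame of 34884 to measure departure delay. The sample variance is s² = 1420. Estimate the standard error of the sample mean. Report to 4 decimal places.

0.5783

Under SRS without replacement, Var(ȳ) = (1 − f)·s²/n with f = n/N = 3785/34884 = 0.10850247.
Var(ȳ) = (1 − 0.10850247)·1420/3785 = 0.89149753·0.37516513 = 0.33445878.
SE(ȳ) = √(0.33445878) = 0.5783.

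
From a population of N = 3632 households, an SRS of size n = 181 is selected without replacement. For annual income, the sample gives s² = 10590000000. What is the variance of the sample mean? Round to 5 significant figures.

5.5593 × 10^7

Under SRS without replacement, Var(ȳ) = (1 − f)·s²/n with f = n/N = 181/3632 = 0.04983480.
Var(ȳ) = (1 − 0.04983480)·10590000000/181 = 0.95016520·5.8508287 × 10^7 = 5.5592538 × 10^7.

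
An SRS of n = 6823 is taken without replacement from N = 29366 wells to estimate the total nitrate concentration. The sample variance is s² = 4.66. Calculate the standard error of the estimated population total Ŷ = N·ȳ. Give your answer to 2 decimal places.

Var(Ŷ) = N²·Var(ȳ) = N²·(1 − n/N)·s²/n.
f = 6823/29366 = 0.23234353; Var(ȳ) = 0.76765647·4.66/6823 = 5.2429711 × 10^-4.
Var(Ŷ) = 29366² · (5.2429711 × 10^-4) = 452133.88.
SE(Ŷ) = √(452133.88) = 672.41.

672.41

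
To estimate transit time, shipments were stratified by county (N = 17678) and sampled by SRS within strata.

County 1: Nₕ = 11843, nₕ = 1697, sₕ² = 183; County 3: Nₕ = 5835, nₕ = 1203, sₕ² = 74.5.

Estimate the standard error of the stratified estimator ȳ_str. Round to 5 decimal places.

0.21638

Var(ȳ_str) = Σₕ Wₕ²(1 − fₕ)sₕ²/nₕ with Wₕ = Nₕ/N, N = 17678.
County 1: Wₕ = 0.66992872; term = 0.66992872²·(1 − 0.14329140)·183/1697 = 0.041462891.
County 3: Wₕ = 0.33007128; term = 0.33007128²·(1 − 0.20616967)·74.5/1203 = 0.0053559165.
Sum = 0.046818808.
SE = √(0.046818808) = 0.21638.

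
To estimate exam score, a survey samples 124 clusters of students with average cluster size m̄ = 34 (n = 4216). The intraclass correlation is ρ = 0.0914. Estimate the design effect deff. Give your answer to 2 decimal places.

deff = 1 + (34 − 1)·0.0914 = 1 + 3.0162 = 4.0162.

4.02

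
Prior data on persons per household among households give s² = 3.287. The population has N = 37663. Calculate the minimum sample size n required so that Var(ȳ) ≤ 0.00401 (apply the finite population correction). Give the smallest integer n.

803

Without fpc, n₀ = s²/D = 3.287/0.00401 = 819.7007.
With fpc, (1 − n/N)·s²/n ≤ D requires n ≥ n₀/(1 + n₀/N) = 819.7007/(1 + 819.7007/37663) = 802.2407.
Rounding up, n = 803.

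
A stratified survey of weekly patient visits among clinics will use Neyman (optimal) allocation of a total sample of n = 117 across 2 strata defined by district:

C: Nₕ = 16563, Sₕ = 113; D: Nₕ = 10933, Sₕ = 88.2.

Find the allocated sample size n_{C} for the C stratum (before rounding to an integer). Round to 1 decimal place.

77.2

Neyman allocation: nₕ = n·NₕSₕ / Σⱼ NⱼSⱼ.
Σ NⱼSⱼ = 16563·113 + 10933·88.2 = 2.8359096 × 10^6.
n_{C} = 117·16563·113 / (2.8359096 × 10^6) = 77.2.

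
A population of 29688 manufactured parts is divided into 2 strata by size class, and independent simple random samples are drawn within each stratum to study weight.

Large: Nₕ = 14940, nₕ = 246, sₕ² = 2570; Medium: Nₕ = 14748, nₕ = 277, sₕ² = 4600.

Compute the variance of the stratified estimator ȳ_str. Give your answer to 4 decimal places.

6.6232

Var(ȳ_str) = Σₕ Wₕ²(1 − fₕ)sₕ²/nₕ with Wₕ = Nₕ/N, N = 29688.
Large: Wₕ = 0.50323363; term = 0.50323363²·(1 − 0.01646586)·2570/246 = 2.6021167.
Medium: Wₕ = 0.49676637; term = 0.49676637²·(1 − 0.01878221)·4600/277 = 4.0211276.
Sum = 6.6232443.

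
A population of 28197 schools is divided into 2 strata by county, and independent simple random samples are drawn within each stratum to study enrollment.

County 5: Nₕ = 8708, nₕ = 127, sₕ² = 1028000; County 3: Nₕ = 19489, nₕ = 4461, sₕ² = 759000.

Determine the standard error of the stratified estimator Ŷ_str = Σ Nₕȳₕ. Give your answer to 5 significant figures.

809120

Var(Ŷ_str) = Σₕ Nₕ²(1 − fₕ)sₕ²/nₕ.
County 5: 8708²·(1 − 127/8708)·1028000/127 = 6.0484726 × 10^11.
County 3: 19489²·(1 − 4461/19489)·759000/4461 = 4.9831079 × 10^10.
Sum = 6.5467834 × 10^11.
SE = √(6.5467834 × 10^11) = 809120.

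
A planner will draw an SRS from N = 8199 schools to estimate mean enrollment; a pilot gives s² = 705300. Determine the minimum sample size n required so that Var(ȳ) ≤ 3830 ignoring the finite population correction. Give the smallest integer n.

Without fpc, n₀ = s²/D = 705300/3830 = 184.1514.
Rounding up, n = 185.

185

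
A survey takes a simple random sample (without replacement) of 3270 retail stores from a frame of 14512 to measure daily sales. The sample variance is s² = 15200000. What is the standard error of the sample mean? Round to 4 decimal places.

60.0076

Under SRS without replacement, Var(ȳ) = (1 − f)·s²/n with f = n/N = 3270/14512 = 0.22533076.
Var(ȳ) = (1 − 0.22533076)·15200000/3270 = 0.77466924·4648.318 = 3600.909.
SE(ȳ) = √(3600.909) = 60.0076.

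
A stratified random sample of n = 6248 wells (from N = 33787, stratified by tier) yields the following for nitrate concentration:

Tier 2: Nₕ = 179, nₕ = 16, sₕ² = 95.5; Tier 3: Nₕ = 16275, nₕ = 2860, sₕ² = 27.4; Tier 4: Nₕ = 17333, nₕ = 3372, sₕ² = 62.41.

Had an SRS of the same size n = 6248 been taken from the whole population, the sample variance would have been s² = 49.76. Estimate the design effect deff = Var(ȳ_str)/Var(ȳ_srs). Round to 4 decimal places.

0.9102

Var(ȳ_str) = Σ Wₕ²(1−fₕ)sₕ²/nₕ with Wₕ = Nₕ/33787:
  Tier 2: (179/33787)²·(1−16/179)·95.5/16 = 1.5255441 × 10^-4
  Tier 3: (16275/33787)²·(1−2860/16275)·27.4/2860 = 0.0018323015
  Tier 4: (17333/33787)²·(1−3372/17333)·62.41/3372 = 0.0039233551
  → Var(ȳ_str) = 0.005908211.
Var(ȳ_srs) = (1 − 6248/33787)·49.76/6248 = 0.0064913927.
deff = 0.005908211 / 0.0064913927 = 0.9102.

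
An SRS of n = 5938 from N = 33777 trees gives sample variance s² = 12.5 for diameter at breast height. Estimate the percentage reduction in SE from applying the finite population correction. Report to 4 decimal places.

9.2145

f = n/N = 5938/33777 = 0.17580010.
SE_no-fpc = √(s²/n) = 0.045881215; SE_fpc = √((1−f)s²/n) = 0.04165347.
Ratio = √(1−f) = 0.90785456. Reduction = 100·(1 − 0.90785456) = 9.2145%.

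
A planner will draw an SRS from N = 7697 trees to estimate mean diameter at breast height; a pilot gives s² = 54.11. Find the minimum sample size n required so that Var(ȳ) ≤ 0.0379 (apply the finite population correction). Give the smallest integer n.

1205

Without fpc, n₀ = s²/D = 54.11/0.0379 = 1427.7045.
With fpc, (1 − n/N)·s²/n ≤ D requires n ≥ n₀/(1 + n₀/N) = 1427.7045/(1 + 1427.7045/7697) = 1204.3175.
Rounding up, n = 1205.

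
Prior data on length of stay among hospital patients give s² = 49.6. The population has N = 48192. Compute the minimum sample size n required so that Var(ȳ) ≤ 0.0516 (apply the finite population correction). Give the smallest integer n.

Without fpc, n₀ = s²/D = 49.6/0.0516 = 961.2403.
With fpc, (1 − n/N)·s²/n ≤ D requires n ≥ n₀/(1 + n₀/N) = 961.2403/(1 + 961.2403/48192) = 942.4423.
Rounding up, n = 943.

943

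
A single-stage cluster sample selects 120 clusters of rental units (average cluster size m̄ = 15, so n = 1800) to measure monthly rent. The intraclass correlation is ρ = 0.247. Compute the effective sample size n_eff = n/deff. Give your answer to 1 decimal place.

403.8

deff = 1 + (15 − 1)·0.247 = 1 + 3.458 = 4.458.
n_eff = 1800 / 4.458 = 403.8.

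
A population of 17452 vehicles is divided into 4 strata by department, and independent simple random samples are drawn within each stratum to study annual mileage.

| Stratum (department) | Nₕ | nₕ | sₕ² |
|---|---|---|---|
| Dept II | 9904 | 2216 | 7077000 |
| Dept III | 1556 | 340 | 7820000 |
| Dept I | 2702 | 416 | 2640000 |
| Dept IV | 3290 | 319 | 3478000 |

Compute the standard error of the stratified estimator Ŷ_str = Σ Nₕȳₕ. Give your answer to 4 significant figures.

Var(Ŷ_str) = Σₕ Nₕ²(1 − fₕ)sₕ²/nₕ.
Dept II: 9904²·(1 − 2216/9904)·7077000/2216 = 2.4316633 × 10^11.
Dept III: 1556²·(1 − 340/1556)·7820000/340 = 4.3518208 × 10^10.
Dept I: 2702²·(1 − 416/2702)·2640000/416 = 3.9198745 × 10^10.
Dept IV: 3290²·(1 − 319/3290)·3478000/319 = 1.0657061 × 10^11.
Sum = 4.3245389 × 10^11.
SE = √(4.3245389 × 10^11) = 657600.

657600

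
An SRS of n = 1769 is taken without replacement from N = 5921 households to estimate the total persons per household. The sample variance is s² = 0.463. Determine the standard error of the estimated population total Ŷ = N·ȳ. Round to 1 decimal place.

80.2

Var(Ŷ) = N²·Var(ȳ) = N²·(1 − n/N)·s²/n.
f = 1769/5921 = 0.29876710; Var(ȳ) = 0.70123290·0.463/1769 = 1.8353354 × 10^-4.
Var(Ŷ) = 5921² · (1.8353354 × 10^-4) = 6434.3631.
SE(Ŷ) = √(6434.3631) = 80.2.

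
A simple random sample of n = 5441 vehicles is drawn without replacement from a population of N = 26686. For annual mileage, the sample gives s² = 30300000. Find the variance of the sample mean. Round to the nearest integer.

Under SRS without replacement, Var(ȳ) = (1 − f)·s²/n with f = n/N = 5441/26686 = 0.20388968.
Var(ȳ) = (1 − 0.20388968)·30300000/5441 = 0.79611032·5568.8293 = 4433.4024.

4433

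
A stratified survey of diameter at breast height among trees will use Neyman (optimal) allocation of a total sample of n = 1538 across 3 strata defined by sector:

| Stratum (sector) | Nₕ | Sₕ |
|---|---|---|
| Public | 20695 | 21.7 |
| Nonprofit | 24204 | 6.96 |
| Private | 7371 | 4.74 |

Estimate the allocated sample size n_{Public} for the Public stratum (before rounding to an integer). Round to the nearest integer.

Neyman allocation: nₕ = n·NₕSₕ / Σⱼ NⱼSⱼ.
Σ NⱼSⱼ = 20695·21.7 + 24204·6.96 + 7371·4.74 = 652479.88.
n_{Public} = 1538·20695·21.7 / 652479.88 = 1059.

1059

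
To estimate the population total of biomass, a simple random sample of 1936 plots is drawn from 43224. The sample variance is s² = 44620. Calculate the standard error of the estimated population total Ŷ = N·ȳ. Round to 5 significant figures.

Var(Ŷ) = N²·Var(ȳ) = N²·(1 − n/N)·s²/n.
f = 1936/43224 = 0.04478993; Var(ȳ) = 0.95521007·44620/1936 = 22.015224.
Var(Ŷ) = 43224² · 22.015224 = 4.1131355 × 10^10.
SE(Ŷ) = √(4.1131355 × 10^10) = 202810.

202810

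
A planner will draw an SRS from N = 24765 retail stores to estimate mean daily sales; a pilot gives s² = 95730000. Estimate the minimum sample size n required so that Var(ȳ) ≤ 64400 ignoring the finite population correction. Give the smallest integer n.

1487

Without fpc, n₀ = s²/D = 95730000/64400 = 1486.4907.
Rounding up, n = 1487.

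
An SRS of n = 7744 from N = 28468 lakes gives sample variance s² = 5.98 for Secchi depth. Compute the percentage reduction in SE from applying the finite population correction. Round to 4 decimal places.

f = n/N = 7744/28468 = 0.27202473.
SE_no-fpc = √(s²/n) = 0.02778868; SE_fpc = √((1−f)s²/n) = 0.02370971.
Ratio = √(1−f) = 0.85321467. Reduction = 100·(1 − 0.85321467) = 14.6785%.

14.6785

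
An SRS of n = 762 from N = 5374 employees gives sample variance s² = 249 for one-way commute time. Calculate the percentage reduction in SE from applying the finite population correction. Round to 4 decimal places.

7.3606

f = n/N = 762/5374 = 0.14179382.
SE_no-fpc = √(s²/n) = 0.57163944; SE_fpc = √((1−f)s²/n) = 0.52956345.
Ratio = √(1−f) = 0.92639418. Reduction = 100·(1 − 0.92639418) = 7.3606%.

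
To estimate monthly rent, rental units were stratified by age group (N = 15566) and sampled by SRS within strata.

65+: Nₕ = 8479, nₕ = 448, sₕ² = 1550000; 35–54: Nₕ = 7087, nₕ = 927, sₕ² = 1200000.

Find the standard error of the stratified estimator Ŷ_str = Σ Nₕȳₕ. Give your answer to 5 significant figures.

540470

Var(Ŷ_str) = Σₕ Nₕ²(1 − fₕ)sₕ²/nₕ.
65+: 8479²·(1 − 448/8479)·1550000/448 = 2.3559602 × 10^11.
35–54: 7087²·(1 − 927/7087)·1200000/927 = 5.6512518 × 10^10.
Sum = 2.9210854 × 10^11.
SE = √(2.9210854 × 10^11) = 540470.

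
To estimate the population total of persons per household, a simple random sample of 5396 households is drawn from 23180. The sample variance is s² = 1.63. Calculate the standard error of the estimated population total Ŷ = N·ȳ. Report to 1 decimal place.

352.9

Var(Ŷ) = N²·Var(ȳ) = N²·(1 − n/N)·s²/n.
f = 5396/23180 = 0.23278689; Var(ȳ) = 0.76721311·1.63/5396 = 2.3175637 × 10^-4.
Var(Ŷ) = 23180² · (2.3175637 × 10^-4) = 124525.57.
SE(Ŷ) = √(124525.57) = 352.9.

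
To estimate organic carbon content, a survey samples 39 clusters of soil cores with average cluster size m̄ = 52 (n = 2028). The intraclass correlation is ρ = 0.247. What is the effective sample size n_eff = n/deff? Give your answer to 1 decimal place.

149.2

deff = 1 + (52 − 1)·0.247 = 1 + 12.597 = 13.597.
n_eff = 2028 / 13.597 = 149.2.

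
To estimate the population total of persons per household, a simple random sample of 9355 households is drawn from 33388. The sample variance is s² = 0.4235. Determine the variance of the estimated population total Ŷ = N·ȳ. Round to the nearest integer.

36325

Var(Ŷ) = N²·Var(ȳ) = N²·(1 − n/N)·s²/n.
f = 9355/33388 = 0.28019049; Var(ȳ) = 0.71980951·0.4235/9355 = 3.2585711 × 10^-5.
Var(Ŷ) = 33388² · (3.2585711 × 10^-5) = 36325.2.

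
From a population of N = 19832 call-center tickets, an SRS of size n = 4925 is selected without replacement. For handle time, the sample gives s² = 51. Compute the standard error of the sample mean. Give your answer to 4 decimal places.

Under SRS without replacement, Var(ȳ) = (1 − f)·s²/n with f = n/N = 4925/19832 = 0.24833602.
Var(ȳ) = (1 − 0.24833602)·51/4925 = 0.75166398·0.01035533 = 0.0077837285.
SE(ȳ) = √(0.0077837285) = 0.0882.

0.0882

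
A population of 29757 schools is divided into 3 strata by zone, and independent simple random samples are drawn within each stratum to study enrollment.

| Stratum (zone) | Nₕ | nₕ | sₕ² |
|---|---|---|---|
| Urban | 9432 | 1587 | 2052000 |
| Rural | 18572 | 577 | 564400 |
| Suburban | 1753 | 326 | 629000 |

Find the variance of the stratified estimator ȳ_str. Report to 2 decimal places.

Var(ȳ_str) = Σₕ Wₕ²(1 − fₕ)sₕ²/nₕ with Wₕ = Nₕ/N, N = 29757.
Urban: Wₕ = 0.31696744; term = 0.31696744²·(1 − 0.16825700)·2052000/1587 = 108.04853.
Rural: Wₕ = 0.62412206; term = 0.62412206²·(1 − 0.03106827)·564400/577 = 369.18447.
Suburban: Wₕ = 0.05891051; term = 0.05891051²·(1 − 0.18596691)·629000/326 = 5.450805.
Sum = 482.68381.

482.68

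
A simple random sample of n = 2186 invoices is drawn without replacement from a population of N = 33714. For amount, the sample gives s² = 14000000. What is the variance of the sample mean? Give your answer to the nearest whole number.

Under SRS without replacement, Var(ȳ) = (1 − f)·s²/n with f = n/N = 2186/33714 = 0.06483953.
Var(ȳ) = (1 − 0.06483953)·14000000/2186 = 0.93516047·6404.3916 = 5989.1338.

5989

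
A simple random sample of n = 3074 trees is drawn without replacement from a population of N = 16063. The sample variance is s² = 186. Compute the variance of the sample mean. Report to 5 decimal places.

0.04893

Under SRS without replacement, Var(ȳ) = (1 − f)·s²/n with f = n/N = 3074/16063 = 0.19137147.
Var(ȳ) = (1 − 0.19137147)·186/3074 = 0.80862853·0.060507482 = 0.048928076.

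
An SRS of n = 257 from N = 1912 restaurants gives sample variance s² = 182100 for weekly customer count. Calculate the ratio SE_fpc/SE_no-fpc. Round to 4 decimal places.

0.9304

f = n/N = 257/1912 = 0.13441423.
SE_no-fpc = √(s²/n) = 26.618796; SE_fpc = √((1−f)s²/n) = 24.765293.
Ratio = √(1−f) = 0.93036862.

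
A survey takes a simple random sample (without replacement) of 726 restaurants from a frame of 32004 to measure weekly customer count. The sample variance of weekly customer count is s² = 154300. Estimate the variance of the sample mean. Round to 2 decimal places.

207.71

Under SRS without replacement, Var(ȳ) = (1 − f)·s²/n with f = n/N = 726/32004 = 0.02268466.
Var(ȳ) = (1 − 0.02268466)·154300/726 = 0.97731534·212.53444 = 207.71316.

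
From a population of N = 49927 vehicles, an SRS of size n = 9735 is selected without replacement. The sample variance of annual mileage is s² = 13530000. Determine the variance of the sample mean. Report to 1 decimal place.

Under SRS without replacement, Var(ȳ) = (1 − f)·s²/n with f = n/N = 9735/49927 = 0.19498468.
Var(ȳ) = (1 − 0.19498468)·13530000/9735 = 0.80501532·1389.8305 = 1118.8349.

1118.8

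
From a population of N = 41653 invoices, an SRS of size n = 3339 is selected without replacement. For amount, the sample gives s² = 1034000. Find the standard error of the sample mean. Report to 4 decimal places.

Under SRS without replacement, Var(ȳ) = (1 − f)·s²/n with f = n/N = 3339/41653 = 0.08016229.
Var(ȳ) = (1 − 0.08016229)·1034000/3339 = 0.91983771·309.67355 = 284.84941.
SE(ȳ) = √(284.84941) = 16.8775.

16.8775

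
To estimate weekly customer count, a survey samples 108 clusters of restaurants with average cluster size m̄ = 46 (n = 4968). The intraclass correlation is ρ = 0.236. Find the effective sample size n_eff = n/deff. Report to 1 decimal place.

427.5

deff = 1 + (46 − 1)·0.236 = 1 + 10.62 = 11.62.
n_eff = 4968 / 11.62 = 427.5.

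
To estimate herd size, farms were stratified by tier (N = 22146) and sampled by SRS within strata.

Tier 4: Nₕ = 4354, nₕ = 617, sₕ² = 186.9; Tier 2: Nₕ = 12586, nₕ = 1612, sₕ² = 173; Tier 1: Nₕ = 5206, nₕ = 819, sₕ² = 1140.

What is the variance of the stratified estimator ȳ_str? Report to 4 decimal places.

Var(ȳ_str) = Σₕ Wₕ²(1 − fₕ)sₕ²/nₕ with Wₕ = Nₕ/N, N = 22146.
Tier 4: Wₕ = 0.19660435; term = 0.19660435²·(1 − 0.14170877)·186.9/617 = 0.010049514.
Tier 2: Wₕ = 0.56831934; term = 0.56831934²·(1 − 0.12807882)·173/1612 = 0.030223389.
Tier 1: Wₕ = 0.23507631; term = 0.23507631²·(1 − 0.15731848)·1140/819 = 0.064818975.
Sum = 0.10509188.

0.1051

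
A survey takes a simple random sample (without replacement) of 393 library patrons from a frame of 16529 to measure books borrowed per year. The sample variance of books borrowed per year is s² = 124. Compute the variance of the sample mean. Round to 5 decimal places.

Under SRS without replacement, Var(ȳ) = (1 − f)·s²/n with f = n/N = 393/16529 = 0.02377639.
Var(ȳ) = (1 − 0.02377639)·124/393 = 0.97622361·0.31552163 = 0.30801966.

0.30802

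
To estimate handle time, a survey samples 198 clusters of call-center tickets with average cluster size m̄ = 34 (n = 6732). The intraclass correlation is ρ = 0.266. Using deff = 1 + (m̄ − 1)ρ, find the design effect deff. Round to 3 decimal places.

deff = 1 + (34 − 1)·0.266 = 1 + 8.778 = 9.778.

9.778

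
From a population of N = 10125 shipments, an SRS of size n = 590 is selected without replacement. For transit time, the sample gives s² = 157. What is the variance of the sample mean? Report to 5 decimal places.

Under SRS without replacement, Var(ȳ) = (1 − f)·s²/n with f = n/N = 590/10125 = 0.05827160.
Var(ȳ) = (1 − 0.05827160)·157/590 = 0.94172840·0.26610169 = 0.25059552.

0.25060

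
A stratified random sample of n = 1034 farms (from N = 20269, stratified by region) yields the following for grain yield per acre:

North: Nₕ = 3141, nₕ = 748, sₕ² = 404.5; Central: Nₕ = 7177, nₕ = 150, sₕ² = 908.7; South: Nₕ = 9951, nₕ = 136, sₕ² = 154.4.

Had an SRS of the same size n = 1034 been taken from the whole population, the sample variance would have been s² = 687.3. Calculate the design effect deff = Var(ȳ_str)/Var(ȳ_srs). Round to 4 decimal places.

Var(ȳ_str) = Σ Wₕ²(1−fₕ)sₕ²/nₕ with Wₕ = Nₕ/20269:
  North: (3141/20269)²·(1−748/3141)·404.5/748 = 0.0098937952
  Central: (7177/20269)²·(1−150/7177)·908.7/150 = 0.74366531
  South: (9951/20269)²·(1−136/9951)·154.4/136 = 0.26989869
  → Var(ȳ_str) = 1.0234578.
Var(ȳ_srs) = (1 − 1034/20269)·687.3/1034 = 0.63079127.
deff = 1.0234578 / 0.63079127 = 1.6225.

1.6225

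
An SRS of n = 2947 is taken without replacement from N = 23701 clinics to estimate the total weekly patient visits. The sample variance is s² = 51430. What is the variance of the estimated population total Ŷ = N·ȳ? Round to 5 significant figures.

8.5843 × 10^9

Var(Ŷ) = N²·Var(ȳ) = N²·(1 − n/N)·s²/n.
f = 2947/23701 = 0.12434075; Var(ȳ) = 0.87565925·51430/2947 = 15.281695.
Var(Ŷ) = 23701² · 15.281695 = 8.5842996 × 10^9.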